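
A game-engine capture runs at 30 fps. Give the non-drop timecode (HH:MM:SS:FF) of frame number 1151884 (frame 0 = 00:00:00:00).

10:39:56:04

1151884 ÷ 30 = 38396 full seconds, remainder 4 frames.
38396 s = 10 h 39 min 56 s.
Timecode: 10:39:56:04.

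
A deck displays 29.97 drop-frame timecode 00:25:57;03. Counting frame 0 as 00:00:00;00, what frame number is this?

46667

Complete 10-minute blocks: 2, each 17982 frames → 35964.
Remaining 5 whole minutes in the current block: 1800 + 4 × 1798 = 8992 frames.
Within the current minute: 57 × 30 + 3 − 2 = 1711 (labels ;00/;01 skipped at this minute). Total = 35964 + 8992 + 1711 = 46667.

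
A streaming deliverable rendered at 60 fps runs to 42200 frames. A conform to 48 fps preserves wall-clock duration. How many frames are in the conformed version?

Target frames = source frames × (target rate / source rate) = 42200 × (48)/(60) = 42200 × 4/5 = 33760.

33760 frames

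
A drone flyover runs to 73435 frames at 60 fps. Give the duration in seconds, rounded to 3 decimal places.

1223.917 seconds

Running time = 73435 × 1/60 = 14687/12 s ≈ 1223.917 s.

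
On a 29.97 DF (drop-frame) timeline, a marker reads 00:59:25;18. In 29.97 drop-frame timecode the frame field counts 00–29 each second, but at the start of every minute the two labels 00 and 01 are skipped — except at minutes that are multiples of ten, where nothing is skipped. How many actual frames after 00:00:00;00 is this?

106860

As if non-drop at 30 labels/s: (0 × 3600 + 59 × 60 + 25) × 30 + 18 = 106968.
Minute boundaries passed: 59; those not divisible by 10: 59 − 5 = 54; dropped labels = 2 × 54 = 108.
Actual frame index = 106968 − 108 = 106860.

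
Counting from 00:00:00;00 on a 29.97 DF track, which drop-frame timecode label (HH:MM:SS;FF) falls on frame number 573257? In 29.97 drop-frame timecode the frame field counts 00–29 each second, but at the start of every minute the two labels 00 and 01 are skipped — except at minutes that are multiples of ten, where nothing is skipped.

05:18:47;21

Each 10-minute DF block holds 10 × 60 × 30 − 9 × 2 = 17982 frames. 573257 ÷ 17982 → 31 full blocks, remainder 15815.
Within the partial block the first minute is 1800 frames and each further minute 1798, so 8 further minute boundaries passed. Total skipped labels = 18 × 31 + 2 × 8 = 574.
Non-drop label index = 573257 + 574 = 573831; at 30 labels/s that is 05:18:47:21, i.e. DF 05:18:47;21.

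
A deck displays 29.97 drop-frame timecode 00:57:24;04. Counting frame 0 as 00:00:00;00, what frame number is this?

103220

Complete 10-minute blocks: 5, each 17982 frames → 89910.
Remaining 7 whole minutes in the current block: 1800 + 6 × 1798 = 12588 frames.
Within the current minute: 24 × 30 + 4 − 2 = 722 (labels ;00/;01 skipped at this minute). Total = 89910 + 12588 + 722 = 103220.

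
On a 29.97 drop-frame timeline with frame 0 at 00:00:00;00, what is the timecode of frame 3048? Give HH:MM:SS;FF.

Each 10-minute DF block holds 10 × 60 × 30 − 9 × 2 = 17982 frames. 3048 ÷ 17982 → 0 full blocks, remainder 3048.
Within the partial block the first minute is 1800 frames and each further minute 1798, so 1 further minute boundary passed. Total skipped labels = 18 × 0 + 2 × 1 = 2.
Non-drop label index = 3048 + 2 = 3050; at 30 labels/s that is 00:01:41:20, i.e. DF 00:01:41;20.

00:01:41;20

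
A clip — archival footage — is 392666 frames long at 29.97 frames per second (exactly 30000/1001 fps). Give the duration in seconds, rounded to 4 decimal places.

13101.9555 seconds

Running time = 392666 × 1001/30000 = 196529333/15000 s ≈ 13101.9555 s.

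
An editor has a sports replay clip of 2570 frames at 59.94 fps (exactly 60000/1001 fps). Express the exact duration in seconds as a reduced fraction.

257257/6000 seconds

Running time = 2570 ÷ (60000/1001) = 2570 × 1001/60000 = 257257/6000 s.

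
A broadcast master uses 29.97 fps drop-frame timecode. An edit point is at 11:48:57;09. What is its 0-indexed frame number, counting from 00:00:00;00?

1274843

Complete 10-minute blocks: 70, each 17982 frames → 1258740.
Remaining 8 whole minutes in the current block: 1800 + 7 × 1798 = 14386 frames.
Within the current minute: 57 × 30 + 9 − 2 = 1717 (labels ;00/;01 skipped at this minute). Total = 1258740 + 14386 + 1717 = 1274843.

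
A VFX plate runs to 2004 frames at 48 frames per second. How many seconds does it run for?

41.75 seconds

Running time = 2004 / (48) = 41.75 s.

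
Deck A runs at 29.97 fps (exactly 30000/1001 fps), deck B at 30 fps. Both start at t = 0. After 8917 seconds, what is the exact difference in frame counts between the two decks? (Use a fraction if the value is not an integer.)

A emits 30000/1001 × 8917 = 267510000/1001 frames; B emits 30 × 8917 = 267510.
Difference = 267510/1001 frames (≈ 267.2428); B is ahead of A.

267510/1001 frames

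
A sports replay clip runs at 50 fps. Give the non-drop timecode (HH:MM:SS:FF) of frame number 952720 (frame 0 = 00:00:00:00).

05:17:34:20

952720 ÷ 50 = 19054 full seconds, remainder 20 frames.
19054 s = 5 h 17 min 34 s.
Timecode: 05:17:34:20.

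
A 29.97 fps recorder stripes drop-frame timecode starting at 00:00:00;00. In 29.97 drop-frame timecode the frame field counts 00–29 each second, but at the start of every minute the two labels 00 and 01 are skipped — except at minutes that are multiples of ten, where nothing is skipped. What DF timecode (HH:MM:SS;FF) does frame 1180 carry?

00:00:39;10

Ten DF minutes hold 17982 frames, so frame 1180 lies in block 0 (frames 0–17981) with 1180 frames into that block.
The block's first minute is 1800 frames and the rest 1798 each; 1180 frames reaches minute 0, so 0 × 18 + 0 × 2 = 0 labels have been skipped so far.
Adding those back, label number 1180 + 0 = 1180 at 30 labels/s is 39 s + 10 f = 0 h 0 min 39 s frame 10, i.e. 00:00:39;10.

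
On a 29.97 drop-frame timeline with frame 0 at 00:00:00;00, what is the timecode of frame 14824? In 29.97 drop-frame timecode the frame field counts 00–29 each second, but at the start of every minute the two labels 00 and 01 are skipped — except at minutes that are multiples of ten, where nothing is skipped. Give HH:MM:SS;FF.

00:08:14;20

Each 10-minute DF block holds 10 × 60 × 30 − 9 × 2 = 17982 frames. 14824 ÷ 17982 → 0 full blocks, remainder 14824.
Within the partial block the first minute is 1800 frames and each further minute 1798, so 8 further minute boundaries passed. Total skipped labels = 18 × 0 + 2 × 8 = 16.
Non-drop label index = 14824 + 16 = 14840; at 30 labels/s that is 00:08:14:20, i.e. DF 00:08:14;20.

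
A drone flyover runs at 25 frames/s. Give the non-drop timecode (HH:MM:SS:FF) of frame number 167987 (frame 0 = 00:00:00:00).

167987 ÷ 25 = 6719 full seconds, remainder 12 frames.
6719 s = 1 h 51 min 59 s.
Timecode: 01:51:59:12.

01:51:59:12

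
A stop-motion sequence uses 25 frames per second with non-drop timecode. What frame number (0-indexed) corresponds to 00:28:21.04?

42529

Total seconds to the label: (0 × 3600 + 28 × 60 + 21) = 1701.
Frame index = 1701 × 25 + 4 = 42529.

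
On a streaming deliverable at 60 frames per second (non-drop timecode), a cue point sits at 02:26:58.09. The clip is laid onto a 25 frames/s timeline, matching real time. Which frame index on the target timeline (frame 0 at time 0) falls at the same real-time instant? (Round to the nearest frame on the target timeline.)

frame 220454

Source frame index: (2×3600 + 26×60 + 58) × 60 + 9 = 529089.
Real time: 529089 / (60) = 176363/20 s.
Target frame: (176363/20) × (25) = 881815/4 ≈ 220453.750 → 220454.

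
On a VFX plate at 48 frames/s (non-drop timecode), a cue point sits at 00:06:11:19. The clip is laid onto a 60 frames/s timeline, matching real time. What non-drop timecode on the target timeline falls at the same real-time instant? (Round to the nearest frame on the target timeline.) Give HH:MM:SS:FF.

00:06:11:24

Source frame index: (0×3600 + 6×60 + 11) × 48 + 19 = 17827.
Real time: 17827 / (48) = 17827/48 s.
Target frame: (17827/48) × (60) = 89135/4 ≈ 22283.750 → 22284.
At 60 labels/s: frame 22284 → 00:06:11:24.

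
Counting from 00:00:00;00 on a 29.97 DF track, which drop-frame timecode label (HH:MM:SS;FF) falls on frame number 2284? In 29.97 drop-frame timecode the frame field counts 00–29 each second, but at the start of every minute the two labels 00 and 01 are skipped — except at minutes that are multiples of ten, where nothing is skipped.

00:01:16;06

Each 10-minute DF block holds 10 × 60 × 30 − 9 × 2 = 17982 frames. 2284 ÷ 17982 → 0 full blocks, remainder 2284.
Within the partial block the first minute is 1800 frames and each further minute 1798, so 1 further minute boundary passed. Total skipped labels = 18 × 0 + 2 × 1 = 2.
Non-drop label index = 2284 + 2 = 2286; at 30 labels/s that is 00:01:16:06, i.e. DF 00:01:16;06.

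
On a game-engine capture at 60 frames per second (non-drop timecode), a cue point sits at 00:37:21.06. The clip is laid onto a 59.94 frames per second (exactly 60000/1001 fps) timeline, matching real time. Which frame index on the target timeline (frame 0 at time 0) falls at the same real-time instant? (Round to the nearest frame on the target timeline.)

frame 134332

Source frame index: (0×3600 + 37×60 + 21) × 60 + 6 = 134466.
Real time: 134466 / (60) = 22411/10 s.
Target frame: (22411/10) × (60000/1001) = 134466000/1001 ≈ 134331.668 → 134332.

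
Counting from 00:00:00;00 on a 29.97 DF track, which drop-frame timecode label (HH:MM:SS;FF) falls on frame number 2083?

00:01:09;15

Ten DF minutes hold 17982 frames, so frame 2083 lies in block 0 (frames 0–17981) with 2083 frames into that block.
The block's first minute is 1800 frames and the rest 1798 each; 2083 frames reaches minute 1, so 0 × 18 + 1 × 2 = 2 labels have been skipped so far.
Adding those back, label number 2083 + 2 = 2085 at 30 labels/s is 69 s + 15 f = 0 h 1 min 9 s frame 15, i.e. 00:01:09;15.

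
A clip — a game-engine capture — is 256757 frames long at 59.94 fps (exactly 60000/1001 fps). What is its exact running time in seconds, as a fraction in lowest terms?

Running time = 256757 ÷ (60000/1001) = 256757 × 1001/60000 = 257013757/60000 s.

257013757/60000 seconds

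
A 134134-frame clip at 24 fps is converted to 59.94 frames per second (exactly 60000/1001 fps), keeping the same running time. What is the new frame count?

335000 frames

Target frames = source frames × (target rate / source rate) = 134134 × (60000/1001)/(24) = 134134 × 2500/1001 = 335000.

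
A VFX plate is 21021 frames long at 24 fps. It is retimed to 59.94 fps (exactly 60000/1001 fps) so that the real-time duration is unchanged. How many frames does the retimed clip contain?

Target frames = source frames × (target rate / source rate) = 21021 × (60000/1001)/(24) = 21021 × 2500/1001 = 52500.

52500 frames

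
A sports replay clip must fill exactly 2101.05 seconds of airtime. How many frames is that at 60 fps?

126063 frames

Frames = 2101.05 × 60 = 126063.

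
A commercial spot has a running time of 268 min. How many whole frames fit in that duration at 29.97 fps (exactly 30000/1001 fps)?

268 min = 16080 s.
Frames = 16080 × 30000/1001 = 482400000/1001 ≈ 481918.0819.
Complete frames: 481918.

481918 frames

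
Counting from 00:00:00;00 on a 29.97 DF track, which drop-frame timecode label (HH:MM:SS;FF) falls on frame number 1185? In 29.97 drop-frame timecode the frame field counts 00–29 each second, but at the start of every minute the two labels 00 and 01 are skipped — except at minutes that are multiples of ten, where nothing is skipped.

Each 10-minute DF block holds 10 × 60 × 30 − 9 × 2 = 17982 frames. 1185 ÷ 17982 → 0 full blocks, remainder 1185.
Within the partial block the first minute is 1800 frames and each further minute 1798, so 0 further minute boundaries passed. Total skipped labels = 18 × 0 + 2 × 0 = 0.
Non-drop label index = 1185 + 0 = 1185; at 30 labels/s that is 00:00:39:15, i.e. DF 00:00:39;15.

00:00:39;15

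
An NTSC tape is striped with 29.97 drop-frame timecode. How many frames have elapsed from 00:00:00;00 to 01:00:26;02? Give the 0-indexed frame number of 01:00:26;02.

As if non-drop at 30 labels/s: (1 × 3600 + 0 × 60 + 26) × 30 + 2 = 108782.
Minute boundaries passed: 60; those not divisible by 10: 60 − 6 = 54; dropped labels = 2 × 54 = 108.
Actual frame index = 108782 − 108 = 108674.

108674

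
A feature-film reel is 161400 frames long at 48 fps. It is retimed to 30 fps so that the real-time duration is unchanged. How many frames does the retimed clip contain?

Target frames = source frames × (target rate / source rate) = 161400 × (30)/(48) = 161400 × 5/8 = 100875.

100875 frames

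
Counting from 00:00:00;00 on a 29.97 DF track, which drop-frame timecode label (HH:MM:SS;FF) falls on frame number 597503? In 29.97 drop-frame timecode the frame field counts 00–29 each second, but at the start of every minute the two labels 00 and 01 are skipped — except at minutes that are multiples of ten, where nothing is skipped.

05:32:16;21

Ten DF minutes hold 17982 frames, so frame 597503 lies in block 33 (frames 593406–611387) with 4097 frames into that block.
The block's first minute is 1800 frames and the rest 1798 each; 4097 frames reaches minute 2, so 33 × 18 + 2 × 2 = 598 labels have been skipped so far.
Adding those back, label number 597503 + 598 = 598101 at 30 labels/s is 19936 s + 21 f = 5 h 32 min 16 s frame 21, i.e. 05:32:16;21.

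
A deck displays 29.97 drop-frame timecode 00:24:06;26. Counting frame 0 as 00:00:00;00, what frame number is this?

43362

As if non-drop at 30 labels/s: (0 × 3600 + 24 × 60 + 6) × 30 + 26 = 43406.
Minute boundaries passed: 24; those not divisible by 10: 24 − 2 = 22; dropped labels = 2 × 22 = 44.
Actual frame index = 43406 − 44 = 43362.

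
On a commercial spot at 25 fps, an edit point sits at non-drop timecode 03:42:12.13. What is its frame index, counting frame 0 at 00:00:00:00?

Total seconds to the label: (3 × 3600 + 42 × 60 + 12) = 13332.
Frame index = 13332 × 25 + 13 = 333313.

333313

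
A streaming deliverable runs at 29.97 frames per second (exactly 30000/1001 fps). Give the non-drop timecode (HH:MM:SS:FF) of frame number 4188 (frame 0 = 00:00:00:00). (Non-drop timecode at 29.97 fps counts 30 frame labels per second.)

4188 ÷ 30 = 139 full seconds, remainder 18 frames.
139 s = 0 h 2 min 19 s.
Timecode: 00:02:19:18.

00:02:19:18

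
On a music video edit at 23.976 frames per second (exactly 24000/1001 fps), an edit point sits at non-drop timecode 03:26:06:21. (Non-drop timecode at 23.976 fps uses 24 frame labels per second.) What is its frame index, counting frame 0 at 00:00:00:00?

296805

Total seconds to the label: (3 × 3600 + 26 × 60 + 6) = 12366.
Frame index = 12366 × 24 + 21 = 296805.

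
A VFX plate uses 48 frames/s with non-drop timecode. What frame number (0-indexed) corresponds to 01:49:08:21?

314325

Total seconds to the label: (1 × 3600 + 49 × 60 + 8) = 6548.
Frame index = 6548 × 48 + 21 = 314325.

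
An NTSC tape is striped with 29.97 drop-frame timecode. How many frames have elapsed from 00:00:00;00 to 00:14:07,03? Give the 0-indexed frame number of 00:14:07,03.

25387

As if non-drop at 30 labels/s: (0 × 3600 + 14 × 60 + 7) × 30 + 3 = 25413.
Minute boundaries passed: 14; those not divisible by 10: 14 − 1 = 13; dropped labels = 2 × 13 = 26.
Actual frame index = 25413 − 26 = 25387.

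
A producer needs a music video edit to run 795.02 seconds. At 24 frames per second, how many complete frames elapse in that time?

Frames = 795.02 × 24 = 477012/25 ≈ 19080.4800.
Complete frames: 19080.

19080 frames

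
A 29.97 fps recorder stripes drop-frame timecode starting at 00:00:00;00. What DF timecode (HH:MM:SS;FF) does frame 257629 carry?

Ten DF minutes hold 17982 frames, so frame 257629 lies in block 14 (frames 251748–269729) with 5881 frames into that block.
The block's first minute is 1800 frames and the rest 1798 each; 5881 frames reaches minute 3, so 14 × 18 + 3 × 2 = 258 labels have been skipped so far.
Adding those back, label number 257629 + 258 = 257887 at 30 labels/s is 8596 s + 7 f = 2 h 23 min 16 s frame 7, i.e. 02:23:16;07.

02:23:16;07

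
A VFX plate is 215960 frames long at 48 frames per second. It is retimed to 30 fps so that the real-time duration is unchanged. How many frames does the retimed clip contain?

Target frames = source frames × (target rate / source rate) = 215960 × (30)/(48) = 215960 × 5/8 = 134975.

134975 frames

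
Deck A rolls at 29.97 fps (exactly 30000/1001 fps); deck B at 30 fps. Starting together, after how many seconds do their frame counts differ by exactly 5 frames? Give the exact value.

The gap grows by |30 − 30000/1001| = 30/1001 frames per second.
Time for a 5-frame gap: 5 ÷ (30/1001) = 1001/6 s.

1001/6 seconds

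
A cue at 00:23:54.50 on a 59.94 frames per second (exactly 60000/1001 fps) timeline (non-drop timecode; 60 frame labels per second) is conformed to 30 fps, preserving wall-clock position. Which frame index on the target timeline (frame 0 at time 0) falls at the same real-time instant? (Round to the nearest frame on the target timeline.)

frame 43088

Source frame index: (0×3600 + 23×60 + 54) × 60 + 50 = 86090.
Real time: 86090 / (60000/1001) = 8617609/6000 s.
Target frame: (8617609/6000) × (30) = 8617609/200 ≈ 43088.045 → 43088.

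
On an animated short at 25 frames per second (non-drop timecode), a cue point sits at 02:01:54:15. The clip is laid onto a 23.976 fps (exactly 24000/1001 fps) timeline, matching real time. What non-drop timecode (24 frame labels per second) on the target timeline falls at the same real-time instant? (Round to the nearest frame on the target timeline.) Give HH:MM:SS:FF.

02:01:47:07

Source frame index: (2×3600 + 1×60 + 54) × 25 + 15 = 182865.
Real time: 182865 / (25) = 36573/5 s.
Target frame: (36573/5) × (24000/1001) = 175550400/1001 ≈ 175375.025 → 175375.
At 24 labels/s: frame 175375 → 02:01:47:07.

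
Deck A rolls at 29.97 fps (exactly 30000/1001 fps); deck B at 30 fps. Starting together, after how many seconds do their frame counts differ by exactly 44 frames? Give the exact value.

22022/15 seconds

The gap grows by |30 − 30000/1001| = 30/1001 frames per second.
Time for a 44-frame gap: 44 ÷ (30/1001) = 22022/15 s.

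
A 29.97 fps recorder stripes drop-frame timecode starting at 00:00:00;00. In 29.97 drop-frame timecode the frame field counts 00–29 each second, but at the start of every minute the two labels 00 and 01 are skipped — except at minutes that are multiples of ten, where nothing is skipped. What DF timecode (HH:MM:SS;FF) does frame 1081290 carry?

Ten DF minutes hold 17982 frames, so frame 1081290 lies in block 60 (frames 1078920–1096901) with 2370 frames into that block.
The block's first minute is 1800 frames and the rest 1798 each; 2370 frames reaches minute 1, so 60 × 18 + 1 × 2 = 1082 labels have been skipped so far.
Adding those back, label number 1081290 + 1082 = 1082372 at 30 labels/s is 36079 s + 2 f = 10 h 1 min 19 s frame 2, i.e. 10:01:19;02.

10:01:19;02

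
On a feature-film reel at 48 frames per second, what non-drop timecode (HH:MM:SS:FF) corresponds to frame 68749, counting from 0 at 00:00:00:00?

68749 ÷ 48 = 1432 full seconds, remainder 13 frames.
1432 s = 0 h 23 min 52 s.
Timecode: 00:23:52:13.

00:23:52:13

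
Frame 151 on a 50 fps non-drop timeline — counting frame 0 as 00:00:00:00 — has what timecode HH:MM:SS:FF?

00:00:03:01

151 ÷ 50 = 3 full seconds, remainder 1 frame.
3 s = 0 h 0 min 3 s.
Timecode: 00:00:03:01.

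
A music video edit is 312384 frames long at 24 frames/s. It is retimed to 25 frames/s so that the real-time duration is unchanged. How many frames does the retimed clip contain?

Target frames = source frames × (target rate / source rate) = 312384 × (25)/(24) = 312384 × 25/24 = 325400.

325400 frames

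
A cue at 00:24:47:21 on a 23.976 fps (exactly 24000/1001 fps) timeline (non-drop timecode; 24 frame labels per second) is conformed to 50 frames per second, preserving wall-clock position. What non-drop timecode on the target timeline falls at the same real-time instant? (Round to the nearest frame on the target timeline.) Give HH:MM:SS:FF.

Source frame index: (0×3600 + 24×60 + 47) × 24 + 21 = 35709.
Real time: 35709 / (24000/1001) = 11914903/8000 s.
Target frame: (11914903/8000) × (50) = 11914903/160 ≈ 74468.144 → 74468.
At 50 labels/s: frame 74468 → 00:24:49:18.

00:24:49:18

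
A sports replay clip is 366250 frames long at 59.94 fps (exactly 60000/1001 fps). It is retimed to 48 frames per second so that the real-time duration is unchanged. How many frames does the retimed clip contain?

Target frames = source frames × (target rate / source rate) = 366250 × (48)/(60000/1001) = 366250 × 1001/1250 = 293293.

293293 frames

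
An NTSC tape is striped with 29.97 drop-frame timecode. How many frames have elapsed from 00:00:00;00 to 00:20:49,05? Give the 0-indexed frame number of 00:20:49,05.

Complete 10-minute blocks: 2, each 17982 frames → 35964.
Remaining 0 whole minutes in the current block: 0 frames.
Within the current minute: 49 × 30 + 5 = 1475. Total = 35964 + 0 + 1475 = 37439.

37439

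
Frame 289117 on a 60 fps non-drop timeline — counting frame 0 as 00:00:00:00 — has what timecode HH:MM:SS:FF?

289117 ÷ 60 = 4818 full seconds, remainder 37 frames.
4818 s = 1 h 20 min 18 s.
Timecode: 01:20:18:37.

01:20:18:37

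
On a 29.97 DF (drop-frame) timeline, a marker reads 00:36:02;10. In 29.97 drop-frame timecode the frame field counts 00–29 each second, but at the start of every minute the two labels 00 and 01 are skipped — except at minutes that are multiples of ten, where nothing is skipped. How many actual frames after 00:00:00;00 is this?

As if non-drop at 30 labels/s: (0 × 3600 + 36 × 60 + 2) × 30 + 10 = 64870.
Minute boundaries passed: 36; those not divisible by 10: 36 − 3 = 33; dropped labels = 2 × 33 = 66.
Actual frame index = 64870 − 66 = 64804.

64804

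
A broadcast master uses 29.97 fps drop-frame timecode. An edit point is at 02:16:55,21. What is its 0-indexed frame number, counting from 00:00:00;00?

246225

Complete 10-minute blocks: 13, each 17982 frames → 233766.
Remaining 6 whole minutes in the current block: 1800 + 5 × 1798 = 10790 frames.
Within the current minute: 55 × 30 + 21 − 2 = 1669 (labels ;00/;01 skipped at this minute). Total = 233766 + 10790 + 1669 = 246225.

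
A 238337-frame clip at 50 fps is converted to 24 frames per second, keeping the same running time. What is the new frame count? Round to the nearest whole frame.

114402 frames

Frames at target rate = 238337 × (24) / (50) = 2860044/25 ≈ 114401.760.
Nearest whole frame: 114402.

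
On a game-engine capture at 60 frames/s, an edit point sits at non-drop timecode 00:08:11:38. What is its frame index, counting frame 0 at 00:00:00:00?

Total seconds to the label: (0 × 3600 + 8 × 60 + 11) = 491.
Frame index = 491 × 60 + 38 = 29498.

frame 29498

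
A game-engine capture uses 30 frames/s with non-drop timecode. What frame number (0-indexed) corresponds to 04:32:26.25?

Total seconds to the label: (4 × 3600 + 32 × 60 + 26) = 16346.
Frame index = 16346 × 30 + 25 = 490405.

frame 490405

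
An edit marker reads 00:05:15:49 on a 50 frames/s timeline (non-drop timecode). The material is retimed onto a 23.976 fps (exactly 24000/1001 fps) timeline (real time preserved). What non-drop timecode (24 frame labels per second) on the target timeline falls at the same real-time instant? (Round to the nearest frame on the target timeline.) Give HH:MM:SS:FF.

Source frame index: (0×3600 + 5×60 + 15) × 50 + 49 = 15799.
Real time: 15799 / (50) = 15799/50 s.
Target frame: (15799/50) × (24000/1001) = 1083360/143 ≈ 7575.944 → 7576.
At 24 labels/s: frame 7576 → 00:05:15:16.

00:05:15:16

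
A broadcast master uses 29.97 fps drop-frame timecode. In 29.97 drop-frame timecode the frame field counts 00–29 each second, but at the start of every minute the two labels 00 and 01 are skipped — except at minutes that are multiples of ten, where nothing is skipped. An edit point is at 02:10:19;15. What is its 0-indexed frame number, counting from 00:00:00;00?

Complete 10-minute blocks: 13, each 17982 frames → 233766.
Remaining 0 whole minutes in the current block: 0 frames.
Within the current minute: 19 × 30 + 15 = 585. Total = 233766 + 0 + 585 = 234351.

234351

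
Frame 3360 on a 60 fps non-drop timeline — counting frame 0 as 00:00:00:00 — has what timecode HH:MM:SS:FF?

3360 ÷ 60 = 56 full seconds, remainder 0 frames.
56 s = 0 h 0 min 56 s.
Timecode: 00:00:56:00.

00:00:56:00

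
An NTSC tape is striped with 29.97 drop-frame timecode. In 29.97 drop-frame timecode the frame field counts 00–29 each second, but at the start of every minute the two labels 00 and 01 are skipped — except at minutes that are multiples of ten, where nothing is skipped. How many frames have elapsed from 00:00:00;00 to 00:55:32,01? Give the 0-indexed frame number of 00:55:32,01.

99861

Complete 10-minute blocks: 5, each 17982 frames → 89910.
Remaining 5 whole minutes in the current block: 1800 + 4 × 1798 = 8992 frames.
Within the current minute: 32 × 30 + 1 − 2 = 959 (labels ;00/;01 skipped at this minute). Total = 89910 + 8992 + 959 = 99861.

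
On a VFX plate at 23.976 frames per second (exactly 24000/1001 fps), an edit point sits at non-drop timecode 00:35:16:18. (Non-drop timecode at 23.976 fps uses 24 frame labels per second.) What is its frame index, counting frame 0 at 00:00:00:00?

frame 50802

Total seconds to the label: (0 × 3600 + 35 × 60 + 16) = 2116.
Frame index = 2116 × 24 + 18 = 50802.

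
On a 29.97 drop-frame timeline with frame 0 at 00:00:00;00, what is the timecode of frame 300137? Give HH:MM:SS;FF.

Each 10-minute DF block holds 10 × 60 × 30 − 9 × 2 = 17982 frames. 300137 ÷ 17982 → 16 full blocks, remainder 12425.
Within the partial block the first minute is 1800 frames and each further minute 1798, so 6 further minute boundaries passed. Total skipped labels = 18 × 16 + 2 × 6 = 300.
Non-drop label index = 300137 + 300 = 300437; at 30 labels/s that is 02:46:54:17, i.e. DF 02:46:54;17.

02:46:54;17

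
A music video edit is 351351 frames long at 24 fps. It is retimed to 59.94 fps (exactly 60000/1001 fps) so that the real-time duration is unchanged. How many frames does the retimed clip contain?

Target frames = source frames × (target rate / source rate) = 351351 × (60000/1001)/(24) = 351351 × 2500/1001 = 877500.

877500 frames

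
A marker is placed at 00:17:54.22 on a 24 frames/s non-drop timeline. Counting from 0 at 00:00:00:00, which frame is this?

frame 25798

Total seconds to the label: (0 × 3600 + 17 × 60 + 54) = 1074.
Frame index = 1074 × 24 + 22 = 25798.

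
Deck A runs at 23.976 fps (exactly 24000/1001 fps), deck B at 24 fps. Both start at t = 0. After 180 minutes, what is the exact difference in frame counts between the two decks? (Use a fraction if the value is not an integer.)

180 min = 10800 s.
A emits 24000/1001 × 10800 = 259200000/1001 frames; B emits 24 × 10800 = 259200.
Difference = 259200/1001 frames (≈ 258.9411); B is ahead of A.

259200/1001 frames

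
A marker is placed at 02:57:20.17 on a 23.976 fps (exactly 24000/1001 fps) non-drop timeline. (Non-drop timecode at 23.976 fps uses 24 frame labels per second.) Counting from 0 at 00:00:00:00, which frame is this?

255377

Total seconds to the label: (2 × 3600 + 57 × 60 + 20) = 10640.
Frame index = 10640 × 24 + 17 = 255377.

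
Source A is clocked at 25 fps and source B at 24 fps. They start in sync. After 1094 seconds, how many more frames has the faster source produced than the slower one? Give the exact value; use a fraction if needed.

A emits 25 × 1094 = 27350 frames; B emits 24 × 1094 = 26256.
Difference = 1094 frames; B is behind A.

1094 frames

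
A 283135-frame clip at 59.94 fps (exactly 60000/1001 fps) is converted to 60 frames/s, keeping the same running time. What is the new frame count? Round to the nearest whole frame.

Frames at target rate = 283135 × (60) / (60000/1001) = 56683627/200 ≈ 283418.135.
Nearest whole frame: 283418.

283418 frames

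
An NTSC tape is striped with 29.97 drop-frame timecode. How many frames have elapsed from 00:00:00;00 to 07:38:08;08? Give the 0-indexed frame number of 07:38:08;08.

As if non-drop at 30 labels/s: (7 × 3600 + 38 × 60 + 8) × 30 + 8 = 824648.
Minute boundaries passed: 458; those not divisible by 10: 458 − 45 = 413; dropped labels = 2 × 413 = 826.
Actual frame index = 824648 − 826 = 823822.

823822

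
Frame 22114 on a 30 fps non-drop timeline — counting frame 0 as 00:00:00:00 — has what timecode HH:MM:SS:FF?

22114 ÷ 30 = 737 full seconds, remainder 4 frames.
737 s = 0 h 12 min 17 s.
Timecode: 00:12:17:04.

00:12:17:04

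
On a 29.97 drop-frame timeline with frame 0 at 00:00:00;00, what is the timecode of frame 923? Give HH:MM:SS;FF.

00:00:30;23

Ten DF minutes hold 17982 frames, so frame 923 lies in block 0 (frames 0–17981) with 923 frames into that block.
The block's first minute is 1800 frames and the rest 1798 each; 923 frames reaches minute 0, so 0 × 18 + 0 × 2 = 0 labels have been skipped so far.
Adding those back, label number 923 + 0 = 923 at 30 labels/s is 30 s + 23 f = 0 h 0 min 30 s frame 23, i.e. 00:00:30;23.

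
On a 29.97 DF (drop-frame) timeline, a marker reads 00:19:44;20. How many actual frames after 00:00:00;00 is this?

35504

Complete 10-minute blocks: 1, each 17982 frames → 17982.
Remaining 9 whole minutes in the current block: 1800 + 8 × 1798 = 16184 frames.
Within the current minute: 44 × 30 + 20 − 2 = 1338 (labels ;00/;01 skipped at this minute). Total = 17982 + 16184 + 1338 = 35504.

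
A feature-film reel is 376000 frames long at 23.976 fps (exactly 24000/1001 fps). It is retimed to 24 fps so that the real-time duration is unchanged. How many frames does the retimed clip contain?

Target frames = source frames × (target rate / source rate) = 376000 × (24)/(24000/1001) = 376000 × 1001/1000 = 376376.

376376 frames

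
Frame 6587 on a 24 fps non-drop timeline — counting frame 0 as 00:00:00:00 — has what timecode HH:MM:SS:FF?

00:04:34:11

6587 ÷ 24 = 274 full seconds, remainder 11 frames.
274 s = 0 h 4 min 34 s.
Timecode: 00:04:34:11.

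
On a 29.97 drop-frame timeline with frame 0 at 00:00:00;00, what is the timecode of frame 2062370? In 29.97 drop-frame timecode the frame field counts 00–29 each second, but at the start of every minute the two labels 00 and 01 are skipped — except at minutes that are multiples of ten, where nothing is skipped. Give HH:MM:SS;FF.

Ten DF minutes hold 17982 frames, so frame 2062370 lies in block 114 (frames 2049948–2067929) with 12422 frames into that block.
The block's first minute is 1800 frames and the rest 1798 each; 12422 frames reaches minute 6, so 114 × 18 + 6 × 2 = 2064 labels have been skipped so far.
Adding those back, label number 2062370 + 2064 = 2064434 at 30 labels/s is 68814 s + 14 f = 19 h 6 min 54 s frame 14, i.e. 19:06:54;14.

19:06:54;14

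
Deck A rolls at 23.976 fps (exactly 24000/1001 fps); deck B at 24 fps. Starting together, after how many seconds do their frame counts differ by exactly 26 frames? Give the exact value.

13013/12 seconds

The gap grows by |24 − 24000/1001| = 24/1001 frames per second.
Time for a 26-frame gap: 26 ÷ (24/1001) = 13013/12 s.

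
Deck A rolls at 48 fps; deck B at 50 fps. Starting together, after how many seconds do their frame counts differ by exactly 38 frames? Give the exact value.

19 seconds

The gap grows by |50 − 48| = 2 frames per second.
Time for a 38-frame gap: 38 ÷ (2) = 19 s.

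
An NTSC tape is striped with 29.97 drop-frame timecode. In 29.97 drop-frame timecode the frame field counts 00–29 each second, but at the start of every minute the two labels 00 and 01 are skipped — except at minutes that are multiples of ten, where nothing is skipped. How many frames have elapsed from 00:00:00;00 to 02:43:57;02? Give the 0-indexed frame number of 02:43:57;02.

294818

As if non-drop at 30 labels/s: (2 × 3600 + 43 × 60 + 57) × 30 + 2 = 295112.
Minute boundaries passed: 163; those not divisible by 10: 163 − 16 = 147; dropped labels = 2 × 147 = 294.
Actual frame index = 295112 − 294 = 294818.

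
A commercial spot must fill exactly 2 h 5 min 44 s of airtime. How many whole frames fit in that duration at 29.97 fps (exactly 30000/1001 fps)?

2 h 5 min 44 s = 7544 s.
Frames = 7544 × 30000/1001 = 226320000/1001 ≈ 226093.9061.
Complete frames: 226093.

226093 frames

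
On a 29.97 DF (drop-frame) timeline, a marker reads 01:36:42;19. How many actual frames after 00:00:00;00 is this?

Complete 10-minute blocks: 9, each 17982 frames → 161838.
Remaining 6 whole minutes in the current block: 1800 + 5 × 1798 = 10790 frames.
Within the current minute: 42 × 30 + 19 − 2 = 1277 (labels ;00/;01 skipped at this minute). Total = 161838 + 10790 + 1277 = 173905.

173905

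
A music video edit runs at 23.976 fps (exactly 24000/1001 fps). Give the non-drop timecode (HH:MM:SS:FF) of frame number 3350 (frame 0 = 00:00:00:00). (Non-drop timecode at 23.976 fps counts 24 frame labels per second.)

00:02:19:14

3350 ÷ 24 = 139 full seconds, remainder 14 frames.
139 s = 0 h 2 min 19 s.
Timecode: 00:02:19:14.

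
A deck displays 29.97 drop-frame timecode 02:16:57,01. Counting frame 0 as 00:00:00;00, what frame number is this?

246265

Complete 10-minute blocks: 13, each 17982 frames → 233766.
Remaining 6 whole minutes in the current block: 1800 + 5 × 1798 = 10790 frames.
Within the current minute: 57 × 30 + 1 − 2 = 1709 (labels ;00/;01 skipped at this minute). Total = 233766 + 10790 + 1709 = 246265.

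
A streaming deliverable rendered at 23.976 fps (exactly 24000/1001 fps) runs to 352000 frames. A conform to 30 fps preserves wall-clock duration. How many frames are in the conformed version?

440440 frames

Target frames = source frames × (target rate / source rate) = 352000 × (30)/(24000/1001) = 352000 × 1001/800 = 440440.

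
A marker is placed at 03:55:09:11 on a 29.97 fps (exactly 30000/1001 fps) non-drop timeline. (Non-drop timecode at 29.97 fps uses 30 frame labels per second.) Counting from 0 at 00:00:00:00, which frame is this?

423281

Total seconds to the label: (3 × 3600 + 55 × 60 + 9) = 14109.
Frame index = 14109 × 30 + 11 = 423281.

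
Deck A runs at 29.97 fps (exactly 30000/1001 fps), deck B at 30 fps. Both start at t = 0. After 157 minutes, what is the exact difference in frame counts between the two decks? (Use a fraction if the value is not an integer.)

282600/1001 frames

157 min = 9420 s.
A emits 30000/1001 × 9420 = 282600000/1001 frames; B emits 30 × 9420 = 282600.
Difference = 282600/1001 frames (≈ 282.3177); B is ahead of A.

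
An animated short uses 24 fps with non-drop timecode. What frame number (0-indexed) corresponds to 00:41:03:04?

59116

Total seconds to the label: (0 × 3600 + 41 × 60 + 3) = 2463.
Frame index = 2463 × 24 + 4 = 59116.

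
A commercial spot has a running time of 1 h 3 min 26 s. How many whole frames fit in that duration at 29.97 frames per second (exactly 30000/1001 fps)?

114065 frames

1 h 3 min 26 s = 3806 s.
Frames = 3806 × 30000/1001 = 10380000/91 ≈ 114065.9341.
Complete frames: 114065.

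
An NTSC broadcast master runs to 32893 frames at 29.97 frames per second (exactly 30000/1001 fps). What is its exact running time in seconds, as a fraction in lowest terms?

32925893/30000 seconds

Running time = 32893 ÷ (30000/1001) = 32893 × 1001/30000 = 32925893/30000 s.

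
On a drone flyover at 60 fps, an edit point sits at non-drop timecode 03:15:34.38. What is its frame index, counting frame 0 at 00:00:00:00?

frame 704078

Total seconds to the label: (3 × 3600 + 15 × 60 + 34) = 11734.
Frame index = 11734 × 60 + 38 = 704078.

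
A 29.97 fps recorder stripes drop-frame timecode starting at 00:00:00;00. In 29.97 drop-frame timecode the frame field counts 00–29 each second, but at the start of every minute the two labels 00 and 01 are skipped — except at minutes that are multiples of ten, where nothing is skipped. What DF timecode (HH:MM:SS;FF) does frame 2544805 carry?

Each 10-minute DF block holds 10 × 60 × 30 − 9 × 2 = 17982 frames. 2544805 ÷ 17982 → 141 full blocks, remainder 9343.
Within the partial block the first minute is 1800 frames and each further minute 1798, so 5 further minute boundaries passed. Total skipped labels = 18 × 141 + 2 × 5 = 2548.
Non-drop label index = 2544805 + 2548 = 2547353; at 30 labels/s that is 23:35:11:23, i.e. DF 23:35:11;23.

23:35:11;23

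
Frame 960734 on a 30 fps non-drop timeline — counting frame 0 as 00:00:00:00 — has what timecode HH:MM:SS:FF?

960734 ÷ 30 = 32024 full seconds, remainder 14 frames.
32024 s = 8 h 53 min 44 s.
Timecode: 08:53:44:14.

08:53:44:14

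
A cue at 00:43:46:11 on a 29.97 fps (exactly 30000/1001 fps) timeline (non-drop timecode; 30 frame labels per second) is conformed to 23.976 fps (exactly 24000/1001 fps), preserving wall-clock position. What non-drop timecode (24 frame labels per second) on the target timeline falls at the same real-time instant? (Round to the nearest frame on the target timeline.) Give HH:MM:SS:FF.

Source frame index: (0×3600 + 43×60 + 46) × 30 + 11 = 78791.
Real time: 78791 / (30000/1001) = 78869791/30000 s.
Target frame: (78869791/30000) × (24000/1001) = 315164/5 ≈ 63032.800 → 63033.
At 24 labels/s: frame 63033 → 00:43:46:09.

00:43:46:09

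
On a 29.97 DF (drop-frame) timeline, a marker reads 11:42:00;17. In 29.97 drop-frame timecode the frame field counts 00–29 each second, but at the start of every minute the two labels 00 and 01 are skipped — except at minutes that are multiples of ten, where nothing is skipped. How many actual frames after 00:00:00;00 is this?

1262353

Complete 10-minute blocks: 70, each 17982 frames → 1258740.
Remaining 2 whole minutes in the current block: 1800 + 1 × 1798 = 3598 frames.
Within the current minute: 0 × 30 + 17 − 2 = 15 (labels ;00/;01 skipped at this minute). Total = 1258740 + 3598 + 15 = 1262353.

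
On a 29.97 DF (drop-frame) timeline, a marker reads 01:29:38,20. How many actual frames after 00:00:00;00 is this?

161198

As if non-drop at 30 labels/s: (1 × 3600 + 29 × 60 + 38) × 30 + 20 = 161360.
Minute boundaries passed: 89; those not divisible by 10: 89 − 8 = 81; dropped labels = 2 × 81 = 162.
Actual frame index = 161360 − 162 = 161198.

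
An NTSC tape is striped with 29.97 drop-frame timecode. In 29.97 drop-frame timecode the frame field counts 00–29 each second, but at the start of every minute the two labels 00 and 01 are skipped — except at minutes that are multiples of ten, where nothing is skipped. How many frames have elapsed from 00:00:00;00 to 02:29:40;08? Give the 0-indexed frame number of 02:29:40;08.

As if non-drop at 30 labels/s: (2 × 3600 + 29 × 60 + 40) × 30 + 8 = 269408.
Minute boundaries passed: 149; those not divisible by 10: 149 − 14 = 135; dropped labels = 2 × 135 = 270.
Actual frame index = 269408 − 270 = 269138.

269138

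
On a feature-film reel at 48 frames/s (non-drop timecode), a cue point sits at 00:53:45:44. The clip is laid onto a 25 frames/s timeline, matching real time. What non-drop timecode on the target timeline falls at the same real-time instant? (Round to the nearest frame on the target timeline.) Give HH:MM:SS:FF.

Source frame index: (0×3600 + 53×60 + 45) × 48 + 44 = 154844.
Real time: 154844 / (48) = 38711/12 s.
Target frame: (38711/12) × (25) = 967775/12 ≈ 80647.917 → 80648.
At 25 labels/s: frame 80648 → 00:53:45:23.

00:53:45:23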